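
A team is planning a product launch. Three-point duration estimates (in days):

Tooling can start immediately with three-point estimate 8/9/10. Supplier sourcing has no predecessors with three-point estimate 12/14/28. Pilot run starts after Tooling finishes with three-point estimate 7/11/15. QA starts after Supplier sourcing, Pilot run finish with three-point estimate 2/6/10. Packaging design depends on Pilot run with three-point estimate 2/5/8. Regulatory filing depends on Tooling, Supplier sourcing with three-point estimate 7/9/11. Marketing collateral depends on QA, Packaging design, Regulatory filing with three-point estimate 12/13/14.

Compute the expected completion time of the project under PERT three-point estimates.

39 days

te_Tooling = (8 + 4·9 + 10)/6 = 54/6 = 9
te_Supplier sourcing = (12 + 4·14 + 28)/6 = 96/6 = 16
te_Pilot run = (7 + 4·11 + 15)/6 = 66/6 = 11
te_QA = (2 + 4·6 + 10)/6 = 36/6 = 6
te_Packaging design = (2 + 4·5 + 8)/6 = 30/6 = 5
te_Regulatory filing = (7 + 4·9 + 11)/6 = 54/6 = 9
te_Marketing collateral = (12 + 4·13 + 14)/6 = 78/6 = 13

Forward pass:
ES_Tooling = 0; EF_Tooling = 9
ES_Supplier sourcing = 0; EF_Supplier sourcing = 16
ES_Pilot run = 9; EF_Pilot run = 9+11 = 20
ES_QA = max(EF_Supplier sourcing=16, EF_Pilot run=20) = 20; EF_QA = 20+6 = 26
ES_Packaging design = 20; EF_Packaging design = 20+5 = 25
ES_Regulatory filing = max(EF_Tooling=9, EF_Supplier sourcing=16) = 16; EF_Regulatory filing = 16+9 = 25
ES_Marketing collateral = max(EF_QA=26, EF_Packaging design=25, EF_Regulatory filing=25) = 26; EF_Marketing collateral = 26+13 = 39
Expected project duration μ = 39 days. Critical path: Tooling → Pilot run → QA → Marketing collateral.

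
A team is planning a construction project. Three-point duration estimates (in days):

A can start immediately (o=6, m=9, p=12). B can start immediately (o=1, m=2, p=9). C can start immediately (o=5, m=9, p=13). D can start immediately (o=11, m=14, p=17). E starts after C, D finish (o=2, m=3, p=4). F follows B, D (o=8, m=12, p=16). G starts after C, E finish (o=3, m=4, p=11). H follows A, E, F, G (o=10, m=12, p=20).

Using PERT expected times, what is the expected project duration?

te_A = (6 + 4·9 + 12)/6 = 54/6 = 9
te_B = (1 + 4·2 + 9)/6 = 18/6 = 3
te_C = (5 + 4·9 + 13)/6 = 54/6 = 9
te_D = (11 + 4·14 + 17)/6 = 84/6 = 14
te_E = (2 + 4·3 + 4)/6 = 18/6 = 3
te_F = (8 + 4·12 + 16)/6 = 72/6 = 12
te_G = (3 + 4·4 + 11)/6 = 30/6 = 5
te_H = (10 + 4·12 + 20)/6 = 78/6 = 13

Forward pass:
ES_A = 0; EF_A = 9
ES_B = 0; EF_B = 3
ES_C = 0; EF_C = 9
ES_D = 0; EF_D = 14
ES_E = max(EF_C=9, EF_D=14) = 14; EF_E = 14+3 = 17
ES_F = max(EF_B=3, EF_D=14) = 14; EF_F = 14+12 = 26
ES_G = max(EF_C=9, EF_E=17) = 17; EF_G = 17+5 = 22
ES_H = max(EF_A=9, EF_E=17, EF_F=26, EF_G=22) = 26; EF_H = 26+13 = 39
Expected project duration μ = 39 days. Critical path: D → F → H.

39 days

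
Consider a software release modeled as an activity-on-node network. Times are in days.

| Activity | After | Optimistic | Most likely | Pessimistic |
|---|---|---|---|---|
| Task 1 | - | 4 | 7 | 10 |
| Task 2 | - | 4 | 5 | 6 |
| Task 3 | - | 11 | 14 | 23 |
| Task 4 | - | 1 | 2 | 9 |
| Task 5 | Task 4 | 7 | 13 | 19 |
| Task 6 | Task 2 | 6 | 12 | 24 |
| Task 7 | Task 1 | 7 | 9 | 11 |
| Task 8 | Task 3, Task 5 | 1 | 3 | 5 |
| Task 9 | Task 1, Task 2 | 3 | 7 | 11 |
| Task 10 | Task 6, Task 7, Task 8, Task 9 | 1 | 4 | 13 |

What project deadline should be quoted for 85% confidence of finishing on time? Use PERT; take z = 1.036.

27.3 days

te_Task 1 = (4 + 4·7 + 10)/6 = 42/6 = 7; σ²_Task 1 = ((10−4)/6)² = 1.000
te_Task 2 = (4 + 4·5 + 6)/6 = 30/6 = 5; σ²_Task 2 = ((6−4)/6)² = 0.111
te_Task 3 = (11 + 4·14 + 23)/6 = 90/6 = 15; σ²_Task 3 = ((23−11)/6)² = 4.000
te_Task 4 = (1 + 4·2 + 9)/6 = 18/6 = 3; σ²_Task 4 = ((9−1)/6)² = 1.778
te_Task 5 = (7 + 4·13 + 19)/6 = 78/6 = 13; σ²_Task 5 = ((19−7)/6)² = 4.000
te_Task 6 = (6 + 4·12 + 24)/6 = 78/6 = 13; σ²_Task 6 = ((24−6)/6)² = 9.000
te_Task 7 = (7 + 4·9 + 11)/6 = 54/6 = 9; σ²_Task 7 = ((11−7)/6)² = 0.444
te_Task 8 = (1 + 4·3 + 5)/6 = 18/6 = 3; σ²_Task 8 = ((5−1)/6)² = 0.444
te_Task 9 = (3 + 4·7 + 11)/6 = 42/6 = 7; σ²_Task 9 = ((11−3)/6)² = 1.778
te_Task 10 = (1 + 4·4 + 13)/6 = 30/6 = 5; σ²_Task 10 = ((13−1)/6)² = 4.000

Forward pass:
ES_Task 1 = 0; EF_Task 1 = 7
ES_Task 2 = 0; EF_Task 2 = 5
ES_Task 3 = 0; EF_Task 3 = 15
ES_Task 4 = 0; EF_Task 4 = 3
ES_Task 5 = 3; EF_Task 5 = 3+13 = 16
ES_Task 6 = 5; EF_Task 6 = 5+13 = 18
ES_Task 7 = 7; EF_Task 7 = 7+9 = 16
ES_Task 8 = max(EF_Task 3=15, EF_Task 5=16) = 16; EF_Task 8 = 16+3 = 19
ES_Task 9 = max(EF_Task 1=7, EF_Task 2=5) = 7; EF_Task 9 = 7+7 = 14
ES_Task 10 = max(EF_Task 6=18, EF_Task 7=16, EF_Task 8=19, EF_Task 9=14) = 19; EF_Task 10 = 19+5 = 24
Expected project duration μ = 24 days. Critical path: Task 4 → Task 5 → Task 8 → Task 10.

Variance along critical path = 1.778 + 4.000 + 0.444 + 4.000 = 10.222; σ = 3.197 days.
D = μ + z·σ = 24 + 1.036·3.197 = 27.3 days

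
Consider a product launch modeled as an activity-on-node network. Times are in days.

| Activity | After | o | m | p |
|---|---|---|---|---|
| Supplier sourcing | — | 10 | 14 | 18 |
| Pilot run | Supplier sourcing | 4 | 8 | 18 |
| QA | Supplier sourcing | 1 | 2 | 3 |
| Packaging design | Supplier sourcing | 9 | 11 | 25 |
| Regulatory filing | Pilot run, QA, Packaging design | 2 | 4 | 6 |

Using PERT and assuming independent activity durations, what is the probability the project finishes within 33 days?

0.744

te_Supplier sourcing = (10 + 4·14 + 18)/6 = 84/6 = 14; σ²_Supplier sourcing = ((18−10)/6)² = 1.778
te_Pilot run = (4 + 4·8 + 18)/6 = 54/6 = 9; σ²_Pilot run = ((18−4)/6)² = 5.444
te_QA = (1 + 4·2 + 3)/6 = 12/6 = 2; σ²_QA = ((3−1)/6)² = 0.111
te_Packaging design = (9 + 4·11 + 25)/6 = 78/6 = 13; σ²_Packaging design = ((25−9)/6)² = 7.111
te_Regulatory filing = (2 + 4·4 + 6)/6 = 24/6 = 4; σ²_Regulatory filing = ((6−2)/6)² = 0.444

Forward pass:
ES_Supplier sourcing = 0; EF_Supplier sourcing = 14
ES_Pilot run = 14; EF_Pilot run = 14+9 = 23
ES_QA = 14; EF_QA = 14+2 = 16
ES_Packaging design = 14; EF_Packaging design = 14+13 = 27
ES_Regulatory filing = max(EF_Pilot run=23, EF_QA=16, EF_Packaging design=27) = 27; EF_Regulatory filing = 27+4 = 31
Expected project duration μ = 31 days. Critical path: Supplier sourcing → Packaging design → Regulatory filing.

Variance along critical path = 1.778 + 7.111 + 0.444 = 9.333; σ = √9.333 = 3.055 days.
Z = (33 − 31) / 3.055 = 0.655
P(T ≤ 33) = Φ(0.655) ≈ 0.744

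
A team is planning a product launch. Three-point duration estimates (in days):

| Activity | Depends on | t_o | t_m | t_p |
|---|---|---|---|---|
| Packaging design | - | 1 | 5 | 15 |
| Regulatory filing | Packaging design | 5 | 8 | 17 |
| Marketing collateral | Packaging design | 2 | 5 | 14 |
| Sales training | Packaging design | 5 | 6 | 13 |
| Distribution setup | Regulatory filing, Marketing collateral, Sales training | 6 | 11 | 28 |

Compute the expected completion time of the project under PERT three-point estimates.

te_Packaging design = (1 + 4·5 + 15)/6 = 36/6 = 6
te_Regulatory filing = (5 + 4·8 + 17)/6 = 54/6 = 9
te_Marketing collateral = (2 + 4·5 + 14)/6 = 36/6 = 6
te_Sales training = (5 + 4·6 + 13)/6 = 42/6 = 7
te_Distribution setup = (6 + 4·11 + 28)/6 = 78/6 = 13

Forward pass:
ES_Packaging design = 0; EF_Packaging design = 6
ES_Regulatory filing = 6; EF_Regulatory filing = 6+9 = 15
ES_Marketing collateral = 6; EF_Marketing collateral = 6+6 = 12
ES_Sales training = 6; EF_Sales training = 6+7 = 13
ES_Distribution setup = max(EF_Regulatory filing=15, EF_Marketing collateral=12, EF_Sales training=13) = 15; EF_Distribution setup = 15+13 = 28
Expected project duration μ = 28 days. Critical path: Packaging design → Regulatory filing → Distribution setup.

28 days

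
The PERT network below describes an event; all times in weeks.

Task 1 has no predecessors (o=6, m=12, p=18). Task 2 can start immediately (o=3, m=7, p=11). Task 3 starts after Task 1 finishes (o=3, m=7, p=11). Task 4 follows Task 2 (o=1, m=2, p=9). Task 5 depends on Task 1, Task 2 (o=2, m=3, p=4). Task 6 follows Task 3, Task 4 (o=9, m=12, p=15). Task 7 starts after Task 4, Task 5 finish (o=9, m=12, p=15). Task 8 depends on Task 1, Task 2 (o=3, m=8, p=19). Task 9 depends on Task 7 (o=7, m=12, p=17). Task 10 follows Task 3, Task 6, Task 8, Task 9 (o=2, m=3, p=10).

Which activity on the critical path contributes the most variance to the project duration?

Task 1

te_Task 1 = (6 + 4·12 + 18)/6 = 72/6 = 12; σ²_Task 1 = ((18−6)/6)² = 4.000
te_Task 2 = (3 + 4·7 + 11)/6 = 42/6 = 7; σ²_Task 2 = ((11−3)/6)² = 1.778
te_Task 3 = (3 + 4·7 + 11)/6 = 42/6 = 7; σ²_Task 3 = ((11−3)/6)² = 1.778
te_Task 4 = (1 + 4·2 + 9)/6 = 18/6 = 3; σ²_Task 4 = ((9−1)/6)² = 1.778
te_Task 5 = (2 + 4·3 + 4)/6 = 18/6 = 3; σ²_Task 5 = ((4−2)/6)² = 0.111
te_Task 6 = (9 + 4·12 + 15)/6 = 72/6 = 12; σ²_Task 6 = ((15−9)/6)² = 1.000
te_Task 7 = (9 + 4·12 + 15)/6 = 72/6 = 12; σ²_Task 7 = ((15−9)/6)² = 1.000
te_Task 8 = (3 + 4·8 + 19)/6 = 54/6 = 9; σ²_Task 8 = ((19−3)/6)² = 7.111
te_Task 9 = (7 + 4·12 + 17)/6 = 72/6 = 12; σ²_Task 9 = ((17−7)/6)² = 2.778
te_Task 10 = (2 + 4·3 + 10)/6 = 24/6 = 4; σ²_Task 10 = ((10−2)/6)² = 1.778

Forward pass:
ES_Task 1 = 0; EF_Task 1 = 12
ES_Task 2 = 0; EF_Task 2 = 7
ES_Task 3 = 12; EF_Task 3 = 12+7 = 19
ES_Task 4 = 7; EF_Task 4 = 7+3 = 10
ES_Task 5 = max(EF_Task 1=12, EF_Task 2=7) = 12; EF_Task 5 = 12+3 = 15
ES_Task 6 = max(EF_Task 3=19, EF_Task 4=10) = 19; EF_Task 6 = 19+12 = 31
ES_Task 7 = max(EF_Task 4=10, EF_Task 5=15) = 15; EF_Task 7 = 15+12 = 27
ES_Task 8 = max(EF_Task 1=12, EF_Task 2=7) = 12; EF_Task 8 = 12+9 = 21
ES_Task 9 = 27; EF_Task 9 = 27+12 = 39
ES_Task 10 = max(EF_Task 3=19, EF_Task 6=31, EF_Task 8=21, EF_Task 9=39) = 39; EF_Task 10 = 39+4 = 43
Expected project duration μ = 43 weeks. Critical path: Task 1 → Task 5 → Task 7 → Task 9 → Task 10.

Variances on critical path: σ²_Task 1=4.000, σ²_Task 5=0.111, σ²_Task 7=1.000, σ²_Task 9=2.778, σ²_Task 10=1.778.
Largest is σ²_Task 1 = 4.000.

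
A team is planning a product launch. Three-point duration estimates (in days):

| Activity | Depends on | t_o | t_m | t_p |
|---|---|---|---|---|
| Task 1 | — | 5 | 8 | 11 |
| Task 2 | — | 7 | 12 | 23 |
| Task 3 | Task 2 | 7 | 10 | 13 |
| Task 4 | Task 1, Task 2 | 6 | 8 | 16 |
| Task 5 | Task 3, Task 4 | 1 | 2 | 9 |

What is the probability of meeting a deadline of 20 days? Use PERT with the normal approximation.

te_Task 1 = (5 + 4·8 + 11)/6 = 48/6 = 8; σ²_Task 1 = ((11−5)/6)² = 1.000
te_Task 2 = (7 + 4·12 + 23)/6 = 78/6 = 13; σ²_Task 2 = ((23−7)/6)² = 7.111
te_Task 3 = (7 + 4·10 + 13)/6 = 60/6 = 10; σ²_Task 3 = ((13−7)/6)² = 1.000
te_Task 4 = (6 + 4·8 + 16)/6 = 54/6 = 9; σ²_Task 4 = ((16−6)/6)² = 2.778
te_Task 5 = (1 + 4·2 + 9)/6 = 18/6 = 3; σ²_Task 5 = ((9−1)/6)² = 1.778

Forward pass:
ES_Task 1 = 0; EF_Task 1 = 8
ES_Task 2 = 0; EF_Task 2 = 13
ES_Task 3 = 13; EF_Task 3 = 13+10 = 23
ES_Task 4 = max(EF_Task 1=8, EF_Task 2=13) = 13; EF_Task 4 = 13+9 = 22
ES_Task 5 = max(EF_Task 3=23, EF_Task 4=22) = 23; EF_Task 5 = 23+3 = 26
Expected project duration μ = 26 days. Critical path: Task 2 → Task 3 → Task 5.

Variance along critical path = 7.111 + 1.000 + 1.778 = 9.889; σ = √9.889 = 3.145 days.
Z = (20 − 26) / 3.145 = -1.908
P(T ≤ 20) = Φ(-1.908) ≈ 0.028

0.028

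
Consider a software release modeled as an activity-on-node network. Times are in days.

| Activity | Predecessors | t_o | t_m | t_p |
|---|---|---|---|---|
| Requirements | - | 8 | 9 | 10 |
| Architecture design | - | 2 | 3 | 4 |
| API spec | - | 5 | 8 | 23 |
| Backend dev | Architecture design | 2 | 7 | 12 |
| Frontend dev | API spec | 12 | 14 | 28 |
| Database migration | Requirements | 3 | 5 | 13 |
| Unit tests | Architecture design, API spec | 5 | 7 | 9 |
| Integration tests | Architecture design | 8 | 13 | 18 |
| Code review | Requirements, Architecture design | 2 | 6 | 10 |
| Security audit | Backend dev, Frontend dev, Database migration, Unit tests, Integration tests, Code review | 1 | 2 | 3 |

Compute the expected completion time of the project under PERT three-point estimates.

28 days

te_Requirements = (8 + 4·9 + 10)/6 = 54/6 = 9
te_Architecture design = (2 + 4·3 + 4)/6 = 18/6 = 3
te_API spec = (5 + 4·8 + 23)/6 = 60/6 = 10
te_Backend dev = (2 + 4·7 + 12)/6 = 42/6 = 7
te_Frontend dev = (12 + 4·14 + 28)/6 = 96/6 = 16
te_Database migration = (3 + 4·5 + 13)/6 = 36/6 = 6
te_Unit tests = (5 + 4·7 + 9)/6 = 42/6 = 7
te_Integration tests = (8 + 4·13 + 18)/6 = 78/6 = 13
te_Code review = (2 + 4·6 + 10)/6 = 36/6 = 6
te_Security audit = (1 + 4·2 + 3)/6 = 12/6 = 2

Forward pass:
ES_Requirements = 0; EF_Requirements = 9
ES_Architecture design = 0; EF_Architecture design = 3
ES_API spec = 0; EF_API spec = 10
ES_Backend dev = 3; EF_Backend dev = 3+7 = 10
ES_Frontend dev = 10; EF_Frontend dev = 10+16 = 26
ES_Database migration = 9; EF_Database migration = 9+6 = 15
ES_Unit tests = max(EF_Architecture design=3, EF_API spec=10) = 10; EF_Unit tests = 10+7 = 17
ES_Integration tests = 3; EF_Integration tests = 3+13 = 16
ES_Code review = max(EF_Requirements=9, EF_Architecture design=3) = 9; EF_Code review = 9+6 = 15
ES_Security audit = max(EF_Backend dev=10, EF_Frontend dev=26, EF_Database migration=15, EF_Unit tests=17, EF_Integration tests=16, EF_Code review=15) = 26; EF_Security audit = 26+2 = 28
Expected project duration μ = 28 days. Critical path: API spec → Frontend dev → Security audit.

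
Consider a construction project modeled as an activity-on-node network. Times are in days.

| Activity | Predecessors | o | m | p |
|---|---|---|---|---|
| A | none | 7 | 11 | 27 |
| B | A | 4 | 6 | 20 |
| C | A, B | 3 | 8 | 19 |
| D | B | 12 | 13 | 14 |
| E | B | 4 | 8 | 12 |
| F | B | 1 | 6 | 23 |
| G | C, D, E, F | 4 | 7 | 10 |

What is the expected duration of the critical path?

41 days

te_A = (7 + 4·11 + 27)/6 = 78/6 = 13
te_B = (4 + 4·6 + 20)/6 = 48/6 = 8
te_C = (3 + 4·8 + 19)/6 = 54/6 = 9
te_D = (12 + 4·13 + 14)/6 = 78/6 = 13
te_E = (4 + 4·8 + 12)/6 = 48/6 = 8
te_F = (1 + 4·6 + 23)/6 = 48/6 = 8
te_G = (4 + 4·7 + 10)/6 = 42/6 = 7

Forward pass:
ES_A = 0; EF_A = 13
ES_B = 13; EF_B = 13+8 = 21
ES_C = max(EF_A=13, EF_B=21) = 21; EF_C = 21+9 = 30
ES_D = 21; EF_D = 21+13 = 34
ES_E = 21; EF_E = 21+8 = 29
ES_F = 21; EF_F = 21+8 = 29
ES_G = max(EF_C=30, EF_D=34, EF_E=29, EF_F=29) = 34; EF_G = 34+7 = 41
Expected project duration μ = 41 days. Critical path: A → B → D → G.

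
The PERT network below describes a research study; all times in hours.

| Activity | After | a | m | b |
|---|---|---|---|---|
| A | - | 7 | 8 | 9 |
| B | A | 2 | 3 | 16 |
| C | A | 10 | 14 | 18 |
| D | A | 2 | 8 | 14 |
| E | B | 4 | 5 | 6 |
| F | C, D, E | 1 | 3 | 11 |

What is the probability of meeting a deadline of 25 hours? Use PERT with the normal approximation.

te_A = (7 + 4·8 + 9)/6 = 48/6 = 8; σ²_A = ((9−7)/6)² = 0.111
te_B = (2 + 4·3 + 16)/6 = 30/6 = 5; σ²_B = ((16−2)/6)² = 5.444
te_C = (10 + 4·14 + 18)/6 = 84/6 = 14; σ²_C = ((18−10)/6)² = 1.778
te_D = (2 + 4·8 + 14)/6 = 48/6 = 8; σ²_D = ((14−2)/6)² = 4.000
te_E = (4 + 4·5 + 6)/6 = 30/6 = 5; σ²_E = ((6−4)/6)² = 0.111
te_F = (1 + 4·3 + 11)/6 = 24/6 = 4; σ²_F = ((11−1)/6)² = 2.778

Forward pass:
ES_A = 0; EF_A = 8
ES_B = 8; EF_B = 8+5 = 13
ES_C = 8; EF_C = 8+14 = 22
ES_D = 8; EF_D = 8+8 = 16
ES_E = 13; EF_E = 13+5 = 18
ES_F = max(EF_C=22, EF_D=16, EF_E=18) = 22; EF_F = 22+4 = 26
Expected project duration μ = 26 hours. Critical path: A → C → F.

Variance along critical path = 0.111 + 1.778 + 2.778 = 4.667; σ = √4.667 = 2.160 hours.
Z = (25 − 26) / 2.160 = -0.463
P(T ≤ 25) = Φ(-0.463) ≈ 0.322

0.322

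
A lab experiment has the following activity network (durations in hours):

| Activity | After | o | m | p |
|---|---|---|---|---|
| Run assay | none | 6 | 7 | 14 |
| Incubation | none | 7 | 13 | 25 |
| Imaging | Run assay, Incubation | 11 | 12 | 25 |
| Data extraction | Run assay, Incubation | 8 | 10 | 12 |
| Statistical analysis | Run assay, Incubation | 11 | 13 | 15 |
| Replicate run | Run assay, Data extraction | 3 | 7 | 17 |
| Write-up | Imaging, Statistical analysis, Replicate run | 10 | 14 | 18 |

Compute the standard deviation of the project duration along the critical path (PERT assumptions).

te_Run assay = (6 + 4·7 + 14)/6 = 48/6 = 8; σ²_Run assay = ((14−6)/6)² = 1.778
te_Incubation = (7 + 4·13 + 25)/6 = 84/6 = 14; σ²_Incubation = ((25−7)/6)² = 9.000
te_Imaging = (11 + 4·12 + 25)/6 = 84/6 = 14; σ²_Imaging = ((25−11)/6)² = 5.444
te_Data extraction = (8 + 4·10 + 12)/6 = 60/6 = 10; σ²_Data extraction = ((12−8)/6)² = 0.444
te_Statistical analysis = (11 + 4·13 + 15)/6 = 78/6 = 13; σ²_Statistical analysis = ((15−11)/6)² = 0.444
te_Replicate run = (3 + 4·7 + 17)/6 = 48/6 = 8; σ²_Replicate run = ((17−3)/6)² = 5.444
te_Write-up = (10 + 4·14 + 18)/6 = 84/6 = 14; σ²_Write-up = ((18−10)/6)² = 1.778

Forward pass:
ES_Run assay = 0; EF_Run assay = 8
ES_Incubation = 0; EF_Incubation = 14
ES_Imaging = max(EF_Run assay=8, EF_Incubation=14) = 14; EF_Imaging = 14+14 = 28
ES_Data extraction = max(EF_Run assay=8, EF_Incubation=14) = 14; EF_Data extraction = 14+10 = 24
ES_Statistical analysis = max(EF_Run assay=8, EF_Incubation=14) = 14; EF_Statistical analysis = 14+13 = 27
ES_Replicate run = max(EF_Run assay=8, EF_Data extraction=24) = 24; EF_Replicate run = 24+8 = 32
ES_Write-up = max(EF_Imaging=28, EF_Statistical analysis=27, EF_Replicate run=32) = 32; EF_Write-up = 32+14 = 46
Expected project duration μ = 46 hours. Critical path: Incubation → Data extraction → Replicate run → Write-up.

Variance along critical path = 9.000 + 0.444 + 5.444 + 1.778 = 16.667
σ = √16.667 = 4.082 hours

4.08 hours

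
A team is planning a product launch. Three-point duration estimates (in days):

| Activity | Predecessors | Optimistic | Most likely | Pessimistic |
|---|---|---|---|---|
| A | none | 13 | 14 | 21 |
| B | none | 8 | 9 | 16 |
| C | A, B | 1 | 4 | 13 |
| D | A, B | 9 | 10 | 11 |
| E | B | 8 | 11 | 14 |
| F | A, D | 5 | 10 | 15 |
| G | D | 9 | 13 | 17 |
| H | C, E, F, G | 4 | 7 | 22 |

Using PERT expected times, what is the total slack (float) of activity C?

18 days

te_A = (13 + 4·14 + 21)/6 = 90/6 = 15
te_B = (8 + 4·9 + 16)/6 = 60/6 = 10
te_C = (1 + 4·4 + 13)/6 = 30/6 = 5
te_D = (9 + 4·10 + 11)/6 = 60/6 = 10
te_E = (8 + 4·11 + 14)/6 = 66/6 = 11
te_F = (5 + 4·10 + 15)/6 = 60/6 = 10
te_G = (9 + 4·13 + 17)/6 = 78/6 = 13
te_H = (4 + 4·7 + 22)/6 = 54/6 = 9

Forward pass:
ES_A = 0; EF_A = 15
ES_B = 0; EF_B = 10
ES_C = max(EF_A=15, EF_B=10) = 15; EF_C = 15+5 = 20
ES_D = max(EF_A=15, EF_B=10) = 15; EF_D = 15+10 = 25
ES_E = 10; EF_E = 10+11 = 21
ES_F = max(EF_A=15, EF_D=25) = 25; EF_F = 25+10 = 35
ES_G = 25; EF_G = 25+13 = 38
ES_H = max(EF_C=20, EF_E=21, EF_F=35, EF_G=38) = 38; EF_H = 38+9 = 47
Expected project duration μ = 47 days. Critical path: A → D → G → H.

Backward pass:
LF_H = 47; LS_H = 47−9 = 38
LF_G = LS_H = 38; LS_G = 38−13 = 25
LF_F = LS_H = 38; LS_F = 38−10 = 28
LF_E = LS_H = 38; LS_E = 38−11 = 27
LF_D = min(LS_F=28, LS_G=25) = 25; LS_D = 25−10 = 15
LF_C = LS_H = 38; LS_C = 38−5 = 33
LF_B = min(LS_C=33, LS_D=15, LS_E=27) = 15; LS_B = 15−10 = 5
LF_A = min(LS_C=33, LS_D=15, LS_F=28) = 15; LS_A = 15−15 = 0
Slack_C = LS_C − ES_C = 33 − 15 = 18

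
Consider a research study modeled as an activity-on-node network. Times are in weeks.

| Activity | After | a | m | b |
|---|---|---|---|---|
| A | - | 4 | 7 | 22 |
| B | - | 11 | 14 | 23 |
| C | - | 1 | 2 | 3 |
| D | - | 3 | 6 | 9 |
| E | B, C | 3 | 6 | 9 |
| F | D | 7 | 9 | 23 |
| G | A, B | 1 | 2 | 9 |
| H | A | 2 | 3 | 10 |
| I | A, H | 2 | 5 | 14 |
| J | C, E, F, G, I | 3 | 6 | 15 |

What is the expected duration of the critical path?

28 weeks

te_A = (4 + 4·7 + 22)/6 = 54/6 = 9
te_B = (11 + 4·14 + 23)/6 = 90/6 = 15
te_C = (1 + 4·2 + 3)/6 = 12/6 = 2
te_D = (3 + 4·6 + 9)/6 = 36/6 = 6
te_E = (3 + 4·6 + 9)/6 = 36/6 = 6
te_F = (7 + 4·9 + 23)/6 = 66/6 = 11
te_G = (1 + 4·2 + 9)/6 = 18/6 = 3
te_H = (2 + 4·3 + 10)/6 = 24/6 = 4
te_I = (2 + 4·5 + 14)/6 = 36/6 = 6
te_J = (3 + 4·6 + 15)/6 = 42/6 = 7

Forward pass:
ES_A = 0; EF_A = 9
ES_B = 0; EF_B = 15
ES_C = 0; EF_C = 2
ES_D = 0; EF_D = 6
ES_E = max(EF_B=15, EF_C=2) = 15; EF_E = 15+6 = 21
ES_F = 6; EF_F = 6+11 = 17
ES_G = max(EF_A=9, EF_B=15) = 15; EF_G = 15+3 = 18
ES_H = 9; EF_H = 9+4 = 13
ES_I = max(EF_A=9, EF_H=13) = 13; EF_I = 13+6 = 19
ES_J = max(EF_C=2, EF_E=21, EF_F=17, EF_G=18, EF_I=19) = 21; EF_J = 21+7 = 28
Expected project duration μ = 28 weeks. Critical path: B → E → J.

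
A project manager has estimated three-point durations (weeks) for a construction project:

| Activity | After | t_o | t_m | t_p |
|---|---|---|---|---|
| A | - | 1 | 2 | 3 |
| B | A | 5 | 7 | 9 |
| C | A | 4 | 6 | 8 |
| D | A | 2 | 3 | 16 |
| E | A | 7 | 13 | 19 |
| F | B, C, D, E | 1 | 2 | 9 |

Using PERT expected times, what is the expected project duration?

te_A = (1 + 4·2 + 3)/6 = 12/6 = 2
te_B = (5 + 4·7 + 9)/6 = 42/6 = 7
te_C = (4 + 4·6 + 8)/6 = 36/6 = 6
te_D = (2 + 4·3 + 16)/6 = 30/6 = 5
te_E = (7 + 4·13 + 19)/6 = 78/6 = 13
te_F = (1 + 4·2 + 9)/6 = 18/6 = 3

Forward pass:
ES_A = 0; EF_A = 2
ES_B = 2; EF_B = 2+7 = 9
ES_C = 2; EF_C = 2+6 = 8
ES_D = 2; EF_D = 2+5 = 7
ES_E = 2; EF_E = 2+13 = 15
ES_F = max(EF_B=9, EF_C=8, EF_D=7, EF_E=15) = 15; EF_F = 15+3 = 18
Expected project duration μ = 18 weeks. Critical path: A → E → F.

18 weeks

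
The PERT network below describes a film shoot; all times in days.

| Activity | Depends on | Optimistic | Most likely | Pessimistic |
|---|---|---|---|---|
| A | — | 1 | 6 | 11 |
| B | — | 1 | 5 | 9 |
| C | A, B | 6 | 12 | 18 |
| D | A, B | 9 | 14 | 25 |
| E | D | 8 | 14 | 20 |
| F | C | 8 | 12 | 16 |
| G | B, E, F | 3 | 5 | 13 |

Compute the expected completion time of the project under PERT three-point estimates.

te_A = (1 + 4·6 + 11)/6 = 36/6 = 6
te_B = (1 + 4·5 + 9)/6 = 30/6 = 5
te_C = (6 + 4·12 + 18)/6 = 72/6 = 12
te_D = (9 + 4·14 + 25)/6 = 90/6 = 15
te_E = (8 + 4·14 + 20)/6 = 84/6 = 14
te_F = (8 + 4·12 + 16)/6 = 72/6 = 12
te_G = (3 + 4·5 + 13)/6 = 36/6 = 6

Forward pass:
ES_A = 0; EF_A = 6
ES_B = 0; EF_B = 5
ES_C = max(EF_A=6, EF_B=5) = 6; EF_C = 6+12 = 18
ES_D = max(EF_A=6, EF_B=5) = 6; EF_D = 6+15 = 21
ES_E = 21; EF_E = 21+14 = 35
ES_F = 18; EF_F = 18+12 = 30
ES_G = max(EF_B=5, EF_E=35, EF_F=30) = 35; EF_G = 35+6 = 41
Expected project duration μ = 41 days. Critical path: A → D → E → G.

41 days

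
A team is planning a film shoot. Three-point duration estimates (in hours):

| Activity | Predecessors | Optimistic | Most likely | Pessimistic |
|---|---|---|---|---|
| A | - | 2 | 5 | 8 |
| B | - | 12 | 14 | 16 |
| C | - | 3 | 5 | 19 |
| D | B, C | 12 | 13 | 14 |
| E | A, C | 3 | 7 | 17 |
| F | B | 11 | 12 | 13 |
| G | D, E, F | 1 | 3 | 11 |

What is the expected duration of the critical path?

te_A = (2 + 4·5 + 8)/6 = 30/6 = 5
te_B = (12 + 4·14 + 16)/6 = 84/6 = 14
te_C = (3 + 4·5 + 19)/6 = 42/6 = 7
te_D = (12 + 4·13 + 14)/6 = 78/6 = 13
te_E = (3 + 4·7 + 17)/6 = 48/6 = 8
te_F = (11 + 4·12 + 13)/6 = 72/6 = 12
te_G = (1 + 4·3 + 11)/6 = 24/6 = 4

Forward pass:
ES_A = 0; EF_A = 5
ES_B = 0; EF_B = 14
ES_C = 0; EF_C = 7
ES_D = max(EF_B=14, EF_C=7) = 14; EF_D = 14+13 = 27
ES_E = max(EF_A=5, EF_C=7) = 7; EF_E = 7+8 = 15
ES_F = 14; EF_F = 14+12 = 26
ES_G = max(EF_D=27, EF_E=15, EF_F=26) = 27; EF_G = 27+4 = 31
Expected project duration μ = 31 hours. Critical path: B → D → G.

31 hours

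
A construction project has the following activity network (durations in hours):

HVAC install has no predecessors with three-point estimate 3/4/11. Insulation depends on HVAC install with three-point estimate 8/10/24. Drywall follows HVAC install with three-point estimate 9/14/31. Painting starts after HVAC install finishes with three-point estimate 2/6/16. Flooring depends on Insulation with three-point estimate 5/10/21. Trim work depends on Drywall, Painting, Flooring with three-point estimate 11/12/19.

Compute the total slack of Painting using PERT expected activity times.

16 hours

te_HVAC install = (3 + 4·4 + 11)/6 = 30/6 = 5
te_Insulation = (8 + 4·10 + 24)/6 = 72/6 = 12
te_Drywall = (9 + 4·14 + 31)/6 = 96/6 = 16
te_Painting = (2 + 4·6 + 16)/6 = 42/6 = 7
te_Flooring = (5 + 4·10 + 21)/6 = 66/6 = 11
te_Trim work = (11 + 4·12 + 19)/6 = 78/6 = 13

Forward pass:
ES_HVAC install = 0; EF_HVAC install = 5
ES_Insulation = 5; EF_Insulation = 5+12 = 17
ES_Drywall = 5; EF_Drywall = 5+16 = 21
ES_Painting = 5; EF_Painting = 5+7 = 12
ES_Flooring = 17; EF_Flooring = 17+11 = 28
ES_Trim work = max(EF_Drywall=21, EF_Painting=12, EF_Flooring=28) = 28; EF_Trim work = 28+13 = 41
Expected project duration μ = 41 hours. Critical path: HVAC install → Insulation → Flooring → Trim work.

Backward pass:
LF_Trim work = 41; LS_Trim work = 41−13 = 28
LF_Flooring = LS_Trim work = 28; LS_Flooring = 28−11 = 17
LF_Painting = LS_Trim work = 28; LS_Painting = 28−7 = 21
LF_Drywall = LS_Trim work = 28; LS_Drywall = 28−16 = 12
LF_Insulation = LS_Flooring = 17; LS_Insulation = 17−12 = 5
LF_HVAC install = min(LS_Insulation=5, LS_Drywall=12, LS_Painting=21) = 5; LS_HVAC install = 5−5 = 0
Slack_Painting = LS_Painting − ES_Painting = 21 − 5 = 16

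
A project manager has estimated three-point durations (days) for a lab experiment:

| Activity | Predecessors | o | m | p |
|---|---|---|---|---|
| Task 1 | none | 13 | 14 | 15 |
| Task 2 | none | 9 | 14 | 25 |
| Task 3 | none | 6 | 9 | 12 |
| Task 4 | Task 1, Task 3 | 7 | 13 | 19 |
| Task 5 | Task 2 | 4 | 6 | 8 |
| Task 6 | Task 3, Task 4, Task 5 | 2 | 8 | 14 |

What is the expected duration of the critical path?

35 days

te_Task 1 = (13 + 4·14 + 15)/6 = 84/6 = 14
te_Task 2 = (9 + 4·14 + 25)/6 = 90/6 = 15
te_Task 3 = (6 + 4·9 + 12)/6 = 54/6 = 9
te_Task 4 = (7 + 4·13 + 19)/6 = 78/6 = 13
te_Task 5 = (4 + 4·6 + 8)/6 = 36/6 = 6
te_Task 6 = (2 + 4·8 + 14)/6 = 48/6 = 8

Forward pass:
ES_Task 1 = 0; EF_Task 1 = 14
ES_Task 2 = 0; EF_Task 2 = 15
ES_Task 3 = 0; EF_Task 3 = 9
ES_Task 4 = max(EF_Task 1=14, EF_Task 3=9) = 14; EF_Task 4 = 14+13 = 27
ES_Task 5 = 15; EF_Task 5 = 15+6 = 21
ES_Task 6 = max(EF_Task 3=9, EF_Task 4=27, EF_Task 5=21) = 27; EF_Task 6 = 27+8 = 35
Expected project duration μ = 35 days. Critical path: Task 1 → Task 4 → Task 6.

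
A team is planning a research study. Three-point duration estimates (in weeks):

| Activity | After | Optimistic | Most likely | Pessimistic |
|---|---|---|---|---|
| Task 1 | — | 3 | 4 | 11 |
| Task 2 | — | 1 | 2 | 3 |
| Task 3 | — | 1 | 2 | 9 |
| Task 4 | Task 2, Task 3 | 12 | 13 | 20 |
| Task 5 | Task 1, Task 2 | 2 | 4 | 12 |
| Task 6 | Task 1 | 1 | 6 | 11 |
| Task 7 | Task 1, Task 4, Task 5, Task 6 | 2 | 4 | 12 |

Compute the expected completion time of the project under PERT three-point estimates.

te_Task 1 = (3 + 4·4 + 11)/6 = 30/6 = 5
te_Task 2 = (1 + 4·2 + 3)/6 = 12/6 = 2
te_Task 3 = (1 + 4·2 + 9)/6 = 18/6 = 3
te_Task 4 = (12 + 4·13 + 20)/6 = 84/6 = 14
te_Task 5 = (2 + 4·4 + 12)/6 = 30/6 = 5
te_Task 6 = (1 + 4·6 + 11)/6 = 36/6 = 6
te_Task 7 = (2 + 4·4 + 12)/6 = 30/6 = 5

Forward pass:
ES_Task 1 = 0; EF_Task 1 = 5
ES_Task 2 = 0; EF_Task 2 = 2
ES_Task 3 = 0; EF_Task 3 = 3
ES_Task 4 = max(EF_Task 2=2, EF_Task 3=3) = 3; EF_Task 4 = 3+14 = 17
ES_Task 5 = max(EF_Task 1=5, EF_Task 2=2) = 5; EF_Task 5 = 5+5 = 10
ES_Task 6 = 5; EF_Task 6 = 5+6 = 11
ES_Task 7 = max(EF_Task 1=5, EF_Task 4=17, EF_Task 5=10, EF_Task 6=11) = 17; EF_Task 7 = 17+5 = 22
Expected project duration μ = 22 weeks. Critical path: Task 3 → Task 4 → Task 7.

22 weeks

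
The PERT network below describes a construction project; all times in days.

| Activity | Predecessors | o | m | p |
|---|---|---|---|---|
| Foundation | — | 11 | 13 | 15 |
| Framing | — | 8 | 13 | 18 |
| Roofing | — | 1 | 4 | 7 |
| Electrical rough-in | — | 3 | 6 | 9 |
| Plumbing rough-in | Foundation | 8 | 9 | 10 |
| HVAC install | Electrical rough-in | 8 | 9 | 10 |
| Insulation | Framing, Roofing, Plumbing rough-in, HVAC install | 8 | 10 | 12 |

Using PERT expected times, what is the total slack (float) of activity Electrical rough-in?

7 days

te_Foundation = (11 + 4·13 + 15)/6 = 78/6 = 13
te_Framing = (8 + 4·13 + 18)/6 = 78/6 = 13
te_Roofing = (1 + 4·4 + 7)/6 = 24/6 = 4
te_Electrical rough-in = (3 + 4·6 + 9)/6 = 36/6 = 6
te_Plumbing rough-in = (8 + 4·9 + 10)/6 = 54/6 = 9
te_HVAC install = (8 + 4·9 + 10)/6 = 54/6 = 9
te_Insulation = (8 + 4·10 + 12)/6 = 60/6 = 10

Forward pass:
ES_Foundation = 0; EF_Foundation = 13
ES_Framing = 0; EF_Framing = 13
ES_Roofing = 0; EF_Roofing = 4
ES_Electrical rough-in = 0; EF_Electrical rough-in = 6
ES_Plumbing rough-in = 13; EF_Plumbing rough-in = 13+9 = 22
ES_HVAC install = 6; EF_HVAC install = 6+9 = 15
ES_Insulation = max(EF_Framing=13, EF_Roofing=4, EF_Plumbing rough-in=22, EF_HVAC install=15) = 22; EF_Insulation = 22+10 = 32
Expected project duration μ = 32 days. Critical path: Foundation → Plumbing rough-in → Insulation.

Backward pass:
LF_Insulation = 32; LS_Insulation = 32−10 = 22
LF_HVAC install = LS_Insulation = 22; LS_HVAC install = 22−9 = 13
LF_Plumbing rough-in = LS_Insulation = 22; LS_Plumbing rough-in = 22−9 = 13
LF_Electrical rough-in = LS_HVAC install = 13; LS_Electrical rough-in = 13−6 = 7
LF_Roofing = LS_Insulation = 22; LS_Roofing = 22−4 = 18
LF_Framing = LS_Insulation = 22; LS_Framing = 22−13 = 9
LF_Foundation = LS_Plumbing rough-in = 13; LS_Foundation = 13−13 = 0
Slack_Electrical rough-in = LS_Electrical rough-in − ES_Electrical rough-in = 7 − 0 = 7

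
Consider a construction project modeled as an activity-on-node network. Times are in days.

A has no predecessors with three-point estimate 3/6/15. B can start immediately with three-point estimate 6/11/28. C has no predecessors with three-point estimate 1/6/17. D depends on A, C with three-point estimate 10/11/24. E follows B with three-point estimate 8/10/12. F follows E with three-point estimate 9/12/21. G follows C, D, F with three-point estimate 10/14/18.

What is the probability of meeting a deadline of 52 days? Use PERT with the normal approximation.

0.674

te_A = (3 + 4·6 + 15)/6 = 42/6 = 7; σ²_A = ((15−3)/6)² = 4.000
te_B = (6 + 4·11 + 28)/6 = 78/6 = 13; σ²_B = ((28−6)/6)² = 13.444
te_C = (1 + 4·6 + 17)/6 = 42/6 = 7; σ²_C = ((17−1)/6)² = 7.111
te_D = (10 + 4·11 + 24)/6 = 78/6 = 13; σ²_D = ((24−10)/6)² = 5.444
te_E = (8 + 4·10 + 12)/6 = 60/6 = 10; σ²_E = ((12−8)/6)² = 0.444
te_F = (9 + 4·12 + 21)/6 = 78/6 = 13; σ²_F = ((21−9)/6)² = 4.000
te_G = (10 + 4·14 + 18)/6 = 84/6 = 14; σ²_G = ((18−10)/6)² = 1.778

Forward pass:
ES_A = 0; EF_A = 7
ES_B = 0; EF_B = 13
ES_C = 0; EF_C = 7
ES_D = max(EF_A=7, EF_C=7) = 7; EF_D = 7+13 = 20
ES_E = 13; EF_E = 13+10 = 23
ES_F = 23; EF_F = 23+13 = 36
ES_G = max(EF_C=7, EF_D=20, EF_F=36) = 36; EF_G = 36+14 = 50
Expected project duration μ = 50 days. Critical path: B → E → F → G.

Variance along critical path = 13.444 + 0.444 + 4.000 + 1.778 = 19.667; σ = √19.667 = 4.435 days.
Z = (52 − 50) / 4.435 = 0.451
P(T ≤ 52) = Φ(0.451) ≈ 0.674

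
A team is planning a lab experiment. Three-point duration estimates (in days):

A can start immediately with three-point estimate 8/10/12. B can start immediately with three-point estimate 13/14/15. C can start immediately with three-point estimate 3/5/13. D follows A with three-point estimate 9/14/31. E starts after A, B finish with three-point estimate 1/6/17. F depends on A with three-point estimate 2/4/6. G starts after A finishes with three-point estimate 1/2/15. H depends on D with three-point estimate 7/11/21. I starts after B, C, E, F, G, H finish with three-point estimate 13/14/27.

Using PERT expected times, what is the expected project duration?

54 days

te_A = (8 + 4·10 + 12)/6 = 60/6 = 10
te_B = (13 + 4·14 + 15)/6 = 84/6 = 14
te_C = (3 + 4·5 + 13)/6 = 36/6 = 6
te_D = (9 + 4·14 + 31)/6 = 96/6 = 16
te_E = (1 + 4·6 + 17)/6 = 42/6 = 7
te_F = (2 + 4·4 + 6)/6 = 24/6 = 4
te_G = (1 + 4·2 + 15)/6 = 24/6 = 4
te_H = (7 + 4·11 + 21)/6 = 72/6 = 12
te_I = (13 + 4·14 + 27)/6 = 96/6 = 16

Forward pass:
ES_A = 0; EF_A = 10
ES_B = 0; EF_B = 14
ES_C = 0; EF_C = 6
ES_D = 10; EF_D = 10+16 = 26
ES_E = max(EF_A=10, EF_B=14) = 14; EF_E = 14+7 = 21
ES_F = 10; EF_F = 10+4 = 14
ES_G = 10; EF_G = 10+4 = 14
ES_H = 26; EF_H = 26+12 = 38
ES_I = max(EF_B=14, EF_C=6, EF_E=21, EF_F=14, EF_G=14, EF_H=38) = 38; EF_I = 38+16 = 54
Expected project duration μ = 54 days. Critical path: A → D → H → I.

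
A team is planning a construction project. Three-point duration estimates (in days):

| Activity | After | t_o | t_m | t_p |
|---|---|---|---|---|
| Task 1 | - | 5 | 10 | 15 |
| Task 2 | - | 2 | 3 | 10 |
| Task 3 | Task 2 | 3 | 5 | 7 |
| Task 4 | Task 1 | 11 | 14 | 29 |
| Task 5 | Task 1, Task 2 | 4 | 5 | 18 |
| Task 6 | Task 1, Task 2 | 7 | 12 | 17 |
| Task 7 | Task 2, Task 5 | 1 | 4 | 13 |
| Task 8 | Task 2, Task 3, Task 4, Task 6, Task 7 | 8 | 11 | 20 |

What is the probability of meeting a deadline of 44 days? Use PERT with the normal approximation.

0.935

te_Task 1 = (5 + 4·10 + 15)/6 = 60/6 = 10; σ²_Task 1 = ((15−5)/6)² = 2.778
te_Task 2 = (2 + 4·3 + 10)/6 = 24/6 = 4; σ²_Task 2 = ((10−2)/6)² = 1.778
te_Task 3 = (3 + 4·5 + 7)/6 = 30/6 = 5; σ²_Task 3 = ((7−3)/6)² = 0.444
te_Task 4 = (11 + 4·14 + 29)/6 = 96/6 = 16; σ²_Task 4 = ((29−11)/6)² = 9.000
te_Task 5 = (4 + 4·5 + 18)/6 = 42/6 = 7; σ²_Task 5 = ((18−4)/6)² = 5.444
te_Task 6 = (7 + 4·12 + 17)/6 = 72/6 = 12; σ²_Task 6 = ((17−7)/6)² = 2.778
te_Task 7 = (1 + 4·4 + 13)/6 = 30/6 = 5; σ²_Task 7 = ((13−1)/6)² = 4.000
te_Task 8 = (8 + 4·11 + 20)/6 = 72/6 = 12; σ²_Task 8 = ((20−8)/6)² = 4.000

Forward pass:
ES_Task 1 = 0; EF_Task 1 = 10
ES_Task 2 = 0; EF_Task 2 = 4
ES_Task 3 = 4; EF_Task 3 = 4+5 = 9
ES_Task 4 = 10; EF_Task 4 = 10+16 = 26
ES_Task 5 = max(EF_Task 1=10, EF_Task 2=4) = 10; EF_Task 5 = 10+7 = 17
ES_Task 6 = max(EF_Task 1=10, EF_Task 2=4) = 10; EF_Task 6 = 10+12 = 22
ES_Task 7 = max(EF_Task 2=4, EF_Task 5=17) = 17; EF_Task 7 = 17+5 = 22
ES_Task 8 = max(EF_Task 2=4, EF_Task 3=9, EF_Task 4=26, EF_Task 6=22, EF_Task 7=22) = 26; EF_Task 8 = 26+12 = 38
Expected project duration μ = 38 days. Critical path: Task 1 → Task 4 → Task 8.

Variance along critical path = 2.778 + 9.000 + 4.000 = 15.778; σ = √15.778 = 3.972 days.
Z = (44 − 38) / 3.972 = 1.511
P(T ≤ 44) = Φ(1.511) ≈ 0.935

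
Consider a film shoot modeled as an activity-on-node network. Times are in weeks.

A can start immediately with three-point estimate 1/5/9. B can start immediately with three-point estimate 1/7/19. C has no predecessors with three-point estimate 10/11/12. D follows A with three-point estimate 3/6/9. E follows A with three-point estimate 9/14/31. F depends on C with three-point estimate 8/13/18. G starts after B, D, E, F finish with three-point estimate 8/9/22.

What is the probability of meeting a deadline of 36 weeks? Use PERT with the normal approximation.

0.635

te_A = (1 + 4·5 + 9)/6 = 30/6 = 5; σ²_A = ((9−1)/6)² = 1.778
te_B = (1 + 4·7 + 19)/6 = 48/6 = 8; σ²_B = ((19−1)/6)² = 9.000
te_C = (10 + 4·11 + 12)/6 = 66/6 = 11; σ²_C = ((12−10)/6)² = 0.111
te_D = (3 + 4·6 + 9)/6 = 36/6 = 6; σ²_D = ((9−3)/6)² = 1.000
te_E = (9 + 4·14 + 31)/6 = 96/6 = 16; σ²_E = ((31−9)/6)² = 13.444
te_F = (8 + 4·13 + 18)/6 = 78/6 = 13; σ²_F = ((18−8)/6)² = 2.778
te_G = (8 + 4·9 + 22)/6 = 66/6 = 11; σ²_G = ((22−8)/6)² = 5.444

Forward pass:
ES_A = 0; EF_A = 5
ES_B = 0; EF_B = 8
ES_C = 0; EF_C = 11
ES_D = 5; EF_D = 5+6 = 11
ES_E = 5; EF_E = 5+16 = 21
ES_F = 11; EF_F = 11+13 = 24
ES_G = max(EF_B=8, EF_D=11, EF_E=21, EF_F=24) = 24; EF_G = 24+11 = 35
Expected project duration μ = 35 weeks. Critical path: C → F → G.

Variance along critical path = 0.111 + 2.778 + 5.444 = 8.333; σ = √8.333 = 2.887 weeks.
Z = (36 − 35) / 2.887 = 0.346
P(T ≤ 36) = Φ(0.346) ≈ 0.635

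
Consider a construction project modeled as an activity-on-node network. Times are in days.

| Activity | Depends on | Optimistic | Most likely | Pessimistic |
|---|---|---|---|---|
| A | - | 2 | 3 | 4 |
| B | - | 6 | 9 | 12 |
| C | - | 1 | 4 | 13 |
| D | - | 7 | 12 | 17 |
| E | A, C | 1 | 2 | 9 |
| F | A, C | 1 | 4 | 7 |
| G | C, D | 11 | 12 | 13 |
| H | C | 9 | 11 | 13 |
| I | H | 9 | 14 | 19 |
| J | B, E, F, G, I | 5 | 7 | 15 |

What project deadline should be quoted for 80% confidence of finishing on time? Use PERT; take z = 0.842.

40.7 days

te_A = (2 + 4·3 + 4)/6 = 18/6 = 3; σ²_A = ((4−2)/6)² = 0.111
te_B = (6 + 4·9 + 12)/6 = 54/6 = 9; σ²_B = ((12−6)/6)² = 1.000
te_C = (1 + 4·4 + 13)/6 = 30/6 = 5; σ²_C = ((13−1)/6)² = 4.000
te_D = (7 + 4·12 + 17)/6 = 72/6 = 12; σ²_D = ((17−7)/6)² = 2.778
te_E = (1 + 4·2 + 9)/6 = 18/6 = 3; σ²_E = ((9−1)/6)² = 1.778
te_F = (1 + 4·4 + 7)/6 = 24/6 = 4; σ²_F = ((7−1)/6)² = 1.000
te_G = (11 + 4·12 + 13)/6 = 72/6 = 12; σ²_G = ((13−11)/6)² = 0.111
te_H = (9 + 4·11 + 13)/6 = 66/6 = 11; σ²_H = ((13−9)/6)² = 0.444
te_I = (9 + 4·14 + 19)/6 = 84/6 = 14; σ²_I = ((19−9)/6)² = 2.778
te_J = (5 + 4·7 + 15)/6 = 48/6 = 8; σ²_J = ((15−5)/6)² = 2.778

Forward pass:
ES_A = 0; EF_A = 3
ES_B = 0; EF_B = 9
ES_C = 0; EF_C = 5
ES_D = 0; EF_D = 12
ES_E = max(EF_A=3, EF_C=5) = 5; EF_E = 5+3 = 8
ES_F = max(EF_A=3, EF_C=5) = 5; EF_F = 5+4 = 9
ES_G = max(EF_C=5, EF_D=12) = 12; EF_G = 12+12 = 24
ES_H = 5; EF_H = 5+11 = 16
ES_I = 16; EF_I = 16+14 = 30
ES_J = max(EF_B=9, EF_E=8, EF_F=9, EF_G=24, EF_I=30) = 30; EF_J = 30+8 = 38
Expected project duration μ = 38 days. Critical path: C → H → I → J.

Variance along critical path = 4.000 + 0.444 + 2.778 + 2.778 = 10.000; σ = 3.162 days.
D = μ + z·σ = 38 + 0.842·3.162 = 40.7 days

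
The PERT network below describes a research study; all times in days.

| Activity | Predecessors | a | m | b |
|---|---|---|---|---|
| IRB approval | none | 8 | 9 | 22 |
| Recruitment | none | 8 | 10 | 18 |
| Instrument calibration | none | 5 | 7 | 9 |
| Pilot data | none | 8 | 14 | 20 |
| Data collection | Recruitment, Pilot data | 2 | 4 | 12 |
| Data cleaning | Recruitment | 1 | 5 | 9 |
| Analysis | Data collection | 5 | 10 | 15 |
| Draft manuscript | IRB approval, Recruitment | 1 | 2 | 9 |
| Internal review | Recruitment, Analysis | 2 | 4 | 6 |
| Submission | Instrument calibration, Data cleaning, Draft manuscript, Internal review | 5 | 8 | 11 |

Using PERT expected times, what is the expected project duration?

te_IRB approval = (8 + 4·9 + 22)/6 = 66/6 = 11
te_Recruitment = (8 + 4·10 + 18)/6 = 66/6 = 11
te_Instrument calibration = (5 + 4·7 + 9)/6 = 42/6 = 7
te_Pilot data = (8 + 4·14 + 20)/6 = 84/6 = 14
te_Data collection = (2 + 4·4 + 12)/6 = 30/6 = 5
te_Data cleaning = (1 + 4·5 + 9)/6 = 30/6 = 5
te_Analysis = (5 + 4·10 + 15)/6 = 60/6 = 10
te_Draft manuscript = (1 + 4·2 + 9)/6 = 18/6 = 3
te_Internal review = (2 + 4·4 + 6)/6 = 24/6 = 4
te_Submission = (5 + 4·8 + 11)/6 = 48/6 = 8

Forward pass:
ES_IRB approval = 0; EF_IRB approval = 11
ES_Recruitment = 0; EF_Recruitment = 11
ES_Instrument calibration = 0; EF_Instrument calibration = 7
ES_Pilot data = 0; EF_Pilot data = 14
ES_Data collection = max(EF_Recruitment=11, EF_Pilot data=14) = 14; EF_Data collection = 14+5 = 19
ES_Data cleaning = 11; EF_Data cleaning = 11+5 = 16
ES_Analysis = 19; EF_Analysis = 19+10 = 29
ES_Draft manuscript = max(EF_IRB approval=11, EF_Recruitment=11) = 11; EF_Draft manuscript = 11+3 = 14
ES_Internal review = max(EF_Recruitment=11, EF_Analysis=29) = 29; EF_Internal review = 29+4 = 33
ES_Submission = max(EF_Instrument calibration=7, EF_Data cleaning=16, EF_Draft manuscript=14, EF_Internal review=33) = 33; EF_Submission = 33+8 = 41
Expected project duration μ = 41 days. Critical path: Pilot data → Data collection → Analysis → Internal review → Submission.

41 days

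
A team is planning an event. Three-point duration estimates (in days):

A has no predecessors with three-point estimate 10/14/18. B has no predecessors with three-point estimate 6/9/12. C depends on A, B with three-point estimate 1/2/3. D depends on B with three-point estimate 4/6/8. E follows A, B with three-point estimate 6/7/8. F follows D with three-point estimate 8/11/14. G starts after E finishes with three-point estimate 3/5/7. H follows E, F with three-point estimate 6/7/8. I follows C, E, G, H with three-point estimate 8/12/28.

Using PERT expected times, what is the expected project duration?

te_A = (10 + 4·14 + 18)/6 = 84/6 = 14
te_B = (6 + 4·9 + 12)/6 = 54/6 = 9
te_C = (1 + 4·2 + 3)/6 = 12/6 = 2
te_D = (4 + 4·6 + 8)/6 = 36/6 = 6
te_E = (6 + 4·7 + 8)/6 = 42/6 = 7
te_F = (8 + 4·11 + 14)/6 = 66/6 = 11
te_G = (3 + 4·5 + 7)/6 = 30/6 = 5
te_H = (6 + 4·7 + 8)/6 = 42/6 = 7
te_I = (8 + 4·12 + 28)/6 = 84/6 = 14

Forward pass:
ES_A = 0; EF_A = 14
ES_B = 0; EF_B = 9
ES_C = max(EF_A=14, EF_B=9) = 14; EF_C = 14+2 = 16
ES_D = 9; EF_D = 9+6 = 15
ES_E = max(EF_A=14, EF_B=9) = 14; EF_E = 14+7 = 21
ES_F = 15; EF_F = 15+11 = 26
ES_G = 21; EF_G = 21+5 = 26
ES_H = max(EF_E=21, EF_F=26) = 26; EF_H = 26+7 = 33
ES_I = max(EF_C=16, EF_E=21, EF_G=26, EF_H=33) = 33; EF_I = 33+14 = 47
Expected project duration μ = 47 days. Critical path: B → D → F → H → I.

47 days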